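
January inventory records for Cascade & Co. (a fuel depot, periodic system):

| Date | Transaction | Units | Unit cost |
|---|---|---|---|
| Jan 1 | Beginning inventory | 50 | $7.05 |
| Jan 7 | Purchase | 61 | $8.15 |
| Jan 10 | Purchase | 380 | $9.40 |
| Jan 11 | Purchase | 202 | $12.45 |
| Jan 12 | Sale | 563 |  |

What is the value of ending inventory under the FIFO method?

Ending inventory = $1,618.50

Jan 12, 563 sold [FIFO — oldest first]: 50 @ $7.05 + 61 @ $8.15 + 380 @ $9.40 + 72 @ $12.45 = $5,318.05
Ending inventory: 130 @ $12.45 = $1,618.50
Check: goods available $6,936.55 = COGS $5,318.05 + ending $1,618.50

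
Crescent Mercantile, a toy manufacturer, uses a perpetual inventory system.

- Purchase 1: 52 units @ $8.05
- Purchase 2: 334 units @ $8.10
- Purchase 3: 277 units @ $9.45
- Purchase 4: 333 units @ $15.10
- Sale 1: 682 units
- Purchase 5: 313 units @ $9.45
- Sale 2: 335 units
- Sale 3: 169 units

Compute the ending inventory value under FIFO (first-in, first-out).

Ending inventory = $1,162.35

Sale 1 (682) [FIFO — oldest first]: 52 @ $8.05 + 334 @ $8.10 + 277 @ $9.45 + 19 @ $15.10 = $6,028.55
Sale 2 (335) [FIFO — oldest first]: 314 @ $15.10 + 21 @ $9.45 = $4,939.85
Sale 3 (169) [FIFO — oldest first]: 169 @ $9.45 = $1,597.05
Total COGS = $6,028.55 + $4,939.85 + $1,597.05 = $12,565.45
Ending inventory: 123 @ $9.45 = $1,162.35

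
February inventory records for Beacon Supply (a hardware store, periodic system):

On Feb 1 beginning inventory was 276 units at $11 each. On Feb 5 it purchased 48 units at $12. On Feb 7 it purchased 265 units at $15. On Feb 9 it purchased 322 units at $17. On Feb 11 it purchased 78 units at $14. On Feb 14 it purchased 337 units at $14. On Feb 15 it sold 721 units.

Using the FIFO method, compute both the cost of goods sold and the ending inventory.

Feb 15, 721 sold [FIFO — oldest first]: 276 @ $11 + 48 @ $12 + 265 @ $15 + 132 @ $17 = $9,831
Ending inventory: 190 @ $17 + 78 @ $14 + 337 @ $14 = $9,040

COGS = $9,831; ending inventory = $9,040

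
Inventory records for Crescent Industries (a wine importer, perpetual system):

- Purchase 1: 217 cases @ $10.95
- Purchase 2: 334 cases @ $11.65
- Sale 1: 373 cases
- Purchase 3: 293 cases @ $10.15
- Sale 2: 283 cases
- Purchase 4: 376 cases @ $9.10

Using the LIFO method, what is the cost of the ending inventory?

Ending inventory = $5,472.20

Sale 1 (373) [LIFO — newest first]: 334 @ $11.65 + 39 @ $10.95 = $4,318.15
Sale 2 (283) [LIFO — newest first]: 283 @ $10.15 = $2,872.45
Total COGS = $4,318.15 + $2,872.45 = $7,190.60
Ending inventory: 178 @ $10.95 + 10 @ $10.15 + 376 @ $9.10 = $5,472.20
Check: goods available $12,662.80 = COGS $7,190.60 + ending $5,472.20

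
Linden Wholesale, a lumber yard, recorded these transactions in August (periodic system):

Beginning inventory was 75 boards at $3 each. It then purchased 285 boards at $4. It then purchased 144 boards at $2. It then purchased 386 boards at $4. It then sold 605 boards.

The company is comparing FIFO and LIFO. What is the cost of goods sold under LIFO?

COGS = $2,132

FIFO COGS: 75 @ $3 + 285 @ $4 + 144 @ $2 + 101 @ $4 = $2,057
LIFO COGS: 386 @ $4 + 144 @ $2 + 75 @ $4 = $2,132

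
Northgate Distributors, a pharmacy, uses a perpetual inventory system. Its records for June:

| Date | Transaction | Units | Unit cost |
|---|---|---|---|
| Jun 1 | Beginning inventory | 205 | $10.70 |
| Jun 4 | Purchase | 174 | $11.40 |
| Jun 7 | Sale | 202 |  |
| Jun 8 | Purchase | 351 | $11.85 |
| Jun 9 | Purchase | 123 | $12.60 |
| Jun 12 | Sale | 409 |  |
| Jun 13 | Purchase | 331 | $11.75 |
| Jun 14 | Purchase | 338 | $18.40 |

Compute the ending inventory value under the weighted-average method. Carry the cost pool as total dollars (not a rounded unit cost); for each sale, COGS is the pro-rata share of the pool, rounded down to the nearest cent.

Ending inventory = $12,955.93

After Jun 1: 205 on hand, pool $2,193.50 (≈ $10.7000 each)
After Jun 4: 379 on hand, pool $4,177.10 (≈ $11.0214 each)
Jun 7, sell 202: 202/379 × $4,177.10 → $2,226.31
After Jun 8: 528 on hand, pool $6,110.14 (≈ $11.5722 each)
After Jun 9: 651 on hand, pool $7,659.94 (≈ $11.7664 each)
Jun 12, sell 409: 409/651 × $7,659.94 → $4,812.46
After Jun 13: 573 on hand, pool $6,736.73 (≈ $11.7569 each)
After Jun 14: 911 on hand, pool $12,955.93 (≈ $14.2217 each)
Total COGS = $2,226.31 + $4,812.46 = $7,038.77
Ending inventory (cost pool remaining) = $12,955.93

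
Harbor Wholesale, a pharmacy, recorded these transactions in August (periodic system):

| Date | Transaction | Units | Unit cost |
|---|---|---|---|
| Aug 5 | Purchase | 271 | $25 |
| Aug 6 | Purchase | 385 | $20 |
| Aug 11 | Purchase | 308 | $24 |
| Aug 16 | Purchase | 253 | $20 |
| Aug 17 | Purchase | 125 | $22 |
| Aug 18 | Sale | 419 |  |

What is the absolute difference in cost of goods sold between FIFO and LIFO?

FIFO COGS: 271 @ $25 + 148 @ $20 = $9,735
LIFO COGS: 125 @ $22 + 253 @ $20 + 41 @ $24 = $8,794
Difference = |$9,735 − $8,794| = $941

$941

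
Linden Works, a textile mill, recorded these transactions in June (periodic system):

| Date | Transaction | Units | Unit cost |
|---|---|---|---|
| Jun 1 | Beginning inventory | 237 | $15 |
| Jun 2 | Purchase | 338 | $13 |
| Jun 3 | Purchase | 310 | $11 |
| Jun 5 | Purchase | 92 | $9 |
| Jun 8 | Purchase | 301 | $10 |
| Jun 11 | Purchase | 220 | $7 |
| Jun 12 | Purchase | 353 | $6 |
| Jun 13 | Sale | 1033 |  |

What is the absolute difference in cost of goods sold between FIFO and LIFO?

$4,514

FIFO COGS: 237 @ $15 + 338 @ $13 + 310 @ $11 + 92 @ $9 + 56 @ $10 = $12,747
LIFO COGS: 353 @ $6 + 220 @ $7 + 301 @ $10 + 92 @ $9 + 67 @ $11 = $8,233
Difference = |$12,747 − $8,233| = $4,514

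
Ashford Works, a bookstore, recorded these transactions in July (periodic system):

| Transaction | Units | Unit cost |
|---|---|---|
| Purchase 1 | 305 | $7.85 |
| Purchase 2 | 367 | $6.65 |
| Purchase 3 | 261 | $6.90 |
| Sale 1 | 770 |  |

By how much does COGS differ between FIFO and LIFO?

$154.85

FIFO COGS: 305 @ $7.85 + 367 @ $6.65 + 98 @ $6.90 = $5,511.00
LIFO COGS: 261 @ $6.90 + 367 @ $6.65 + 142 @ $7.85 = $5,356.15
Difference = |$5,511.00 − $5,356.15| = $154.85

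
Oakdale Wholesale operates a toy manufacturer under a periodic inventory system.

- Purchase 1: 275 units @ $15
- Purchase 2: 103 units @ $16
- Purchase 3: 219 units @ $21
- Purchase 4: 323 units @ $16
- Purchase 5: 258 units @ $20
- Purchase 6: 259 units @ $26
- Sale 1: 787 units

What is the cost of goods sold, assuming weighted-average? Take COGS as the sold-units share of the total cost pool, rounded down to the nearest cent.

COGS = $15,024.74

Sale 1, sell 787: 787/1437 × $27,434.00 → $15,024.74
Ending inventory (cost pool remaining) = $12,409.26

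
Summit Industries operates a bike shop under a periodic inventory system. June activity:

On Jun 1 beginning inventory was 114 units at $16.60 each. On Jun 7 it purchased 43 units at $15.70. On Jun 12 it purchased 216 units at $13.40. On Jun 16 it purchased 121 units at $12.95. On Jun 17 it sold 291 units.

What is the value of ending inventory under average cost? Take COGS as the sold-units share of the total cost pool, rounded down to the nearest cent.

Jun 17, sell 291: 291/494 × $7,028.85 → $4,140.47
Ending inventory (cost pool remaining) = $2,888.38

Ending inventory = $2,888.38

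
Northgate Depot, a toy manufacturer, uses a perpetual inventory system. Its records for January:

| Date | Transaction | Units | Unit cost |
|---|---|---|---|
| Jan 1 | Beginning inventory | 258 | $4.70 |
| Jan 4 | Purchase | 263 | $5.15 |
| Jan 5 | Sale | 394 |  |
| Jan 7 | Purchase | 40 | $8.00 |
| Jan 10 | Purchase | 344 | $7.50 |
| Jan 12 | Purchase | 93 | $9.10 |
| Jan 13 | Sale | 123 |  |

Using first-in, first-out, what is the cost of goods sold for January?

COGS = $2,546.45

Jan 5, 394 sold [FIFO — oldest first]: 258 @ $4.70 + 136 @ $5.15 = $1,913.00
Jan 13, 123 sold [FIFO — oldest first]: 123 @ $5.15 = $633.45
Total COGS = $1,913.00 + $633.45 = $2,546.45
Ending inventory: 4 @ $5.15 + 40 @ $8.00 + 344 @ $7.50 + 93 @ $9.10 = $3,766.90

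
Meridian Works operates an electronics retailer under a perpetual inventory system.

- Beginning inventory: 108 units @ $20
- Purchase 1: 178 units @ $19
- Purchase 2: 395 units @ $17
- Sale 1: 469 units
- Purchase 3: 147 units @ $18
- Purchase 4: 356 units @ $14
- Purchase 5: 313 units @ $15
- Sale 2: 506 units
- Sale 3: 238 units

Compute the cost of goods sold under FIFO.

Sale 1 (469) [FIFO — oldest first]: 108 @ $20 + 178 @ $19 + 183 @ $17 = $8,653
Sale 2 (506) [FIFO — oldest first]: 212 @ $17 + 147 @ $18 + 147 @ $14 = $8,308
Sale 3 (238) [FIFO — oldest first]: 209 @ $14 + 29 @ $15 = $3,361
Total COGS = $8,653 + $8,308 + $3,361 = $20,322
Ending inventory: 284 @ $15 = $4,260

COGS = $20,322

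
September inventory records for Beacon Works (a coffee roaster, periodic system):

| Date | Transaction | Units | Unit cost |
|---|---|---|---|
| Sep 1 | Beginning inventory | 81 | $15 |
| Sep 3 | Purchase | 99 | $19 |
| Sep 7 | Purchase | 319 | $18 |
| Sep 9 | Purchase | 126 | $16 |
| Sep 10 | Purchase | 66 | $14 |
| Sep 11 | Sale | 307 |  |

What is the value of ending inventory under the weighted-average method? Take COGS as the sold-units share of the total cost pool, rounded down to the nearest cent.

Ending inventory = $6,545.23

Sep 11, sell 307: 307/691 × $11,778.00 → $5,232.77
Ending inventory (cost pool remaining) = $6,545.23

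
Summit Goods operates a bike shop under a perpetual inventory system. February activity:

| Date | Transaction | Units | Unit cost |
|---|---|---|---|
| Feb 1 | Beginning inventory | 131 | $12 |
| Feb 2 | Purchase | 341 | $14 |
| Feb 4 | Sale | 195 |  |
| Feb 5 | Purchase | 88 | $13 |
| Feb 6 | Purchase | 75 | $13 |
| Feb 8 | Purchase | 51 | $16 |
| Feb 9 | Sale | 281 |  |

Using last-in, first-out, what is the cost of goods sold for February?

COGS = $6,603

Feb 4, 195 sold [LIFO — newest first]: 195 @ $14 = $2,730
Feb 9, 281 sold [LIFO — newest first]: 51 @ $16 + 75 @ $13 + 88 @ $13 + 67 @ $14 = $3,873
Total COGS = $2,730 + $3,873 = $6,603
Ending inventory: 131 @ $12 + 79 @ $14 = $2,678
Check: goods available $9,281 = COGS $6,603 + ending $2,678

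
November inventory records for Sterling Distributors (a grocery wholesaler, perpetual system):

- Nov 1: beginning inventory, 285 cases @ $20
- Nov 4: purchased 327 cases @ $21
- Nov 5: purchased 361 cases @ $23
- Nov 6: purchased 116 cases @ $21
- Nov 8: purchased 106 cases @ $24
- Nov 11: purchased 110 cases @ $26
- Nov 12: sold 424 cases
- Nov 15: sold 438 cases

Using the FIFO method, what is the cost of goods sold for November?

COGS = $18,317

Nov 12, 424 sold [FIFO — oldest first]: 285 @ $20 + 139 @ $21 = $8,619
Nov 15, 438 sold [FIFO — oldest first]: 188 @ $21 + 250 @ $23 = $9,698
Total COGS = $8,619 + $9,698 = $18,317
Ending inventory: 111 @ $23 + 116 @ $21 + 106 @ $24 + 110 @ $26 = $10,393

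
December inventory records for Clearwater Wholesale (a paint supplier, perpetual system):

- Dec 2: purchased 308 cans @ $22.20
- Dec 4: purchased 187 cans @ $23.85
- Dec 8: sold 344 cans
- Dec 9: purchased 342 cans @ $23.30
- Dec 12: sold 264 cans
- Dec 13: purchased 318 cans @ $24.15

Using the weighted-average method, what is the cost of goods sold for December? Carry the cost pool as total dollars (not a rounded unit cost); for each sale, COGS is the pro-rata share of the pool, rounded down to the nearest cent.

COGS = $13,963.88

After Dec 2: 308 on hand, pool $6,837.60 (≈ $22.2000 each)
After Dec 4: 495 on hand, pool $11,297.55 (≈ $22.8233 each)
Dec 8, sell 344: 344/495 × $11,297.55 → $7,851.22
After Dec 9: 493 on hand, pool $11,414.93 (≈ $23.1540 each)
Dec 12, sell 264: 264/493 × $11,414.93 → $6,112.66
After Dec 13: 547 on hand, pool $12,981.97 (≈ $23.7330 each)
Total COGS = $7,851.22 + $6,112.66 = $13,963.88
Ending inventory (cost pool remaining) = $12,981.97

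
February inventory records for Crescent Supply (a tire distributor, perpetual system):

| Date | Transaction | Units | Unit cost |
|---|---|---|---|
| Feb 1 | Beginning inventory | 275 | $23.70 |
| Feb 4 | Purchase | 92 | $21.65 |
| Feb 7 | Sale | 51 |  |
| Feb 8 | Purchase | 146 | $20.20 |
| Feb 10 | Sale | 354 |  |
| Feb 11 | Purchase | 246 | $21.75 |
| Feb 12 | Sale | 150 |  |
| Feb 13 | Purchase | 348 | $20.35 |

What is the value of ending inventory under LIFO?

Ending inventory = $11,729.40

Feb 7, 51 sold [LIFO — newest first]: 51 @ $21.65 = $1,104.15
Feb 10, 354 sold [LIFO — newest first]: 146 @ $20.20 + 41 @ $21.65 + 167 @ $23.70 = $7,794.75
Feb 12, 150 sold [LIFO — newest first]: 150 @ $21.75 = $3,262.50
Total COGS = $1,104.15 + $7,794.75 + $3,262.50 = $12,161.40
Ending inventory: 108 @ $23.70 + 96 @ $21.75 + 348 @ $20.35 = $11,729.40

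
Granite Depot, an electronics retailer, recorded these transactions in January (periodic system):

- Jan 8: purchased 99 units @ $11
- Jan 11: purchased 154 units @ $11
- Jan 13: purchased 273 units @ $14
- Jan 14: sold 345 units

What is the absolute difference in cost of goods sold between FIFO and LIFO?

FIFO COGS: 99 @ $11 + 154 @ $11 + 92 @ $14 = $4,071
LIFO COGS: 273 @ $14 + 72 @ $11 = $4,614
Difference = |$4,071 − $4,614| = $543

$543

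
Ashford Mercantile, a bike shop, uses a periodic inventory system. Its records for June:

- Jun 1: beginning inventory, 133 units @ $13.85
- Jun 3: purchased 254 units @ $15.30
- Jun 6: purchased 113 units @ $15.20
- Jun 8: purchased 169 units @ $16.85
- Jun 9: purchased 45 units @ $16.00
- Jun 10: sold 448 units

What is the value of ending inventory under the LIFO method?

Jun 10, 448 sold [LIFO — newest first]: 45 @ $16.00 + 169 @ $16.85 + 113 @ $15.20 + 121 @ $15.30 = $7,136.55
Ending inventory: 133 @ $13.85 + 133 @ $15.30 = $3,876.95
Check: goods available $11,013.50 = COGS $7,136.55 + ending $3,876.95

Ending inventory = $3,876.95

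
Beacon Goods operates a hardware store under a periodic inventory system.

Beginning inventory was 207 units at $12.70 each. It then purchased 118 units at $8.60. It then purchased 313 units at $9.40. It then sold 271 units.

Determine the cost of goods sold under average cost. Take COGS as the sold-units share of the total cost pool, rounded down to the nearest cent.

COGS = $2,797.45

Sale 1, sell 271: 271/638 × $6,585.90 → $2,797.45
Ending inventory (cost pool remaining) = $3,788.45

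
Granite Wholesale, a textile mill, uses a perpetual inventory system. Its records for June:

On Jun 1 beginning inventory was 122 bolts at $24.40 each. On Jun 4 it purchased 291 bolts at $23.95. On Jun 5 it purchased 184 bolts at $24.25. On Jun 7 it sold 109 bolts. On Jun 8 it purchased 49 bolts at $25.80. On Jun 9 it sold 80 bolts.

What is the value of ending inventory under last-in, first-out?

Jun 7, 109 sold [LIFO — newest first]: 109 @ $24.25 = $2,643.25
Jun 9, 80 sold [LIFO — newest first]: 49 @ $25.80 + 31 @ $24.25 = $2,015.95
Total COGS = $2,643.25 + $2,015.95 = $4,659.20
Ending inventory: 122 @ $24.40 + 291 @ $23.95 + 44 @ $24.25 = $11,013.25

Ending inventory = $11,013.25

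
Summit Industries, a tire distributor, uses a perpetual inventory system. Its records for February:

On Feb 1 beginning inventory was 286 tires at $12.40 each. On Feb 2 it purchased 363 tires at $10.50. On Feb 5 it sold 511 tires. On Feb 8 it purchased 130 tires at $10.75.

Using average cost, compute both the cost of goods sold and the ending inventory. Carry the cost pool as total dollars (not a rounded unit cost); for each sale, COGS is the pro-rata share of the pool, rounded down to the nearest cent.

COGS = $5,793.35; ending inventory = $2,962.05

After Feb 1: 286 on hand, pool $3,546.40 (≈ $12.4000 each)
After Feb 2: 649 on hand, pool $7,357.90 (≈ $11.3373 each)
Feb 5, sell 511: 511/649 × $7,357.90 → $5,793.35
After Feb 8: 268 on hand, pool $2,962.05 (≈ $11.0524 each)
Ending inventory (cost pool remaining) = $2,962.05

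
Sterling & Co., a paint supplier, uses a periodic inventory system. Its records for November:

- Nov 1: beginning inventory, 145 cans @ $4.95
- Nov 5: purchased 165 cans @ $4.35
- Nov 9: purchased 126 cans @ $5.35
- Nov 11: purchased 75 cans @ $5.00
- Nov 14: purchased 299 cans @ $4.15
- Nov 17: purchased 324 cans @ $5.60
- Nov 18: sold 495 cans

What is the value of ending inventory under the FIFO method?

Nov 18, 495 sold [FIFO — oldest first]: 145 @ $4.95 + 165 @ $4.35 + 126 @ $5.35 + 59 @ $5.00 = $2,404.60
Ending inventory: 16 @ $5.00 + 299 @ $4.15 + 324 @ $5.60 = $3,135.25
Check: goods available $5,539.85 = COGS $2,404.60 + ending $3,135.25

Ending inventory = $3,135.25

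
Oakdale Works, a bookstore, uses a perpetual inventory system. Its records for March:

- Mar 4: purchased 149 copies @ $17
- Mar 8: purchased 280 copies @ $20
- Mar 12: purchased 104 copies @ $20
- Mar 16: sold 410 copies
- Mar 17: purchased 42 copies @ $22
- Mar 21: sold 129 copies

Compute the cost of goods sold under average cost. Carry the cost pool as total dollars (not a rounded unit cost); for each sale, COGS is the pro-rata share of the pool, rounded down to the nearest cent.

After Mar 4: 149 on hand, pool $2,533.00 (≈ $17.0000 each)
After Mar 8: 429 on hand, pool $8,133.00 (≈ $18.9580 each)
After Mar 12: 533 on hand, pool $10,213.00 (≈ $19.1614 each)
Mar 16, sell 410: 410/533 × $10,213.00 → $7,856.15
After Mar 17: 165 on hand, pool $3,280.85 (≈ $19.8839 each)
Mar 21, sell 129: 129/165 × $3,280.85 → $2,565.02
Total COGS = $7,856.15 + $2,565.02 = $10,421.17
Ending inventory (cost pool remaining) = $715.83

COGS = $10,421.17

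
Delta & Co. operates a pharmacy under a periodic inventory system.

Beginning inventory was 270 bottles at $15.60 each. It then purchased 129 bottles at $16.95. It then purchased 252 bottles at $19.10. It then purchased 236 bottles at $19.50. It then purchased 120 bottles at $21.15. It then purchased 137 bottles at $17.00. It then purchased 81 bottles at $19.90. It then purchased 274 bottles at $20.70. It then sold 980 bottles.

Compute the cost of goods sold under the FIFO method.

Sale 1 (980) [FIFO — oldest first]: 270 @ $15.60 + 129 @ $16.95 + 252 @ $19.10 + 236 @ $19.50 + 93 @ $21.15 = $17,780.70
Ending inventory: 27 @ $21.15 + 137 @ $17.00 + 81 @ $19.90 + 274 @ $20.70 = $10,183.75

COGS = $17,780.70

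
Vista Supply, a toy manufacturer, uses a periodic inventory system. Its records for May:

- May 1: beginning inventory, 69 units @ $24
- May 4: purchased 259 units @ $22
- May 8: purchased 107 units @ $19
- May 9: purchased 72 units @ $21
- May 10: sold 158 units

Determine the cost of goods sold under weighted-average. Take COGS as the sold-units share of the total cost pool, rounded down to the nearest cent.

May 10, sell 158: 158/507 × $10,899.00 → $3,396.53
Ending inventory (cost pool remaining) = $7,502.47

COGS = $3,396.53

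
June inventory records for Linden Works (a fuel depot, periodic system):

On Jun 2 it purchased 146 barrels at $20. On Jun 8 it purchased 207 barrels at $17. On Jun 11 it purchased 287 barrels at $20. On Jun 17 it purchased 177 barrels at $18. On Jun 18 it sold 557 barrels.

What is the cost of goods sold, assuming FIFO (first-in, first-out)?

COGS = $10,519

Jun 18, 557 sold [FIFO — oldest first]: 146 @ $20 + 207 @ $17 + 204 @ $20 = $10,519
Ending inventory: 83 @ $20 + 177 @ $18 = $4,846
Check: goods available $15,365 = COGS $10,519 + ending $4,846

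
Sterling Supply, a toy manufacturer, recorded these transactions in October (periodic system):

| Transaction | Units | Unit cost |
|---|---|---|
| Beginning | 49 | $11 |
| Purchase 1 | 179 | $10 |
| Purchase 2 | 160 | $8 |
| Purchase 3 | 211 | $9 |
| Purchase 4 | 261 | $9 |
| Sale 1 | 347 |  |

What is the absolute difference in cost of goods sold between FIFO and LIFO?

$158

FIFO COGS: 49 @ $11 + 179 @ $10 + 119 @ $8 = $3,281
LIFO COGS: 261 @ $9 + 86 @ $9 = $3,123
Difference = |$3,281 − $3,123| = $158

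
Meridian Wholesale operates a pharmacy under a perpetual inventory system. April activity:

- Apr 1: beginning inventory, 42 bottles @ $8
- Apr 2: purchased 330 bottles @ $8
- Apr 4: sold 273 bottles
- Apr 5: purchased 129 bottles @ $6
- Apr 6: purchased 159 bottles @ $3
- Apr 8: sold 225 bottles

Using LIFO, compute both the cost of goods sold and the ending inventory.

Apr 4, 273 sold [LIFO — newest first]: 273 @ $8 = $2,184
Apr 8, 225 sold [LIFO — newest first]: 159 @ $3 + 66 @ $6 = $873
Total COGS = $2,184 + $873 = $3,057
Ending inventory: 42 @ $8 + 57 @ $8 + 63 @ $6 = $1,170

COGS = $3,057; ending inventory = $1,170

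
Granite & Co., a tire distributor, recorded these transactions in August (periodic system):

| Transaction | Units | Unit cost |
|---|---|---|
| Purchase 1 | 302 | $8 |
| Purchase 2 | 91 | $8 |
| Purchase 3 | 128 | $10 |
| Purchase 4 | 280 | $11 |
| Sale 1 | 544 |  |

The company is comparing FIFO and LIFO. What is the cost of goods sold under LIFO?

FIFO COGS: 302 @ $8 + 91 @ $8 + 128 @ $10 + 23 @ $11 = $4,677
LIFO COGS: 280 @ $11 + 128 @ $10 + 91 @ $8 + 45 @ $8 = $5,448

COGS = $5,448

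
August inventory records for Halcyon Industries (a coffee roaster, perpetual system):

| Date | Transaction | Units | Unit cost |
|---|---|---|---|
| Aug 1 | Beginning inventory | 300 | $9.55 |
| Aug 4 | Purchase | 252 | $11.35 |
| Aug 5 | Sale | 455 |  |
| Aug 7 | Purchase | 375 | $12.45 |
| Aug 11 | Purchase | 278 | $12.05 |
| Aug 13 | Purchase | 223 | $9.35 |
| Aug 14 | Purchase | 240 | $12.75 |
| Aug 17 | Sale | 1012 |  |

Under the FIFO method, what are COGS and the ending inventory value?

COGS = $16,326.15; ending inventory = $2,562.75

Aug 5, 455 sold [FIFO — oldest first]: 300 @ $9.55 + 155 @ $11.35 = $4,624.25
Aug 17, 1012 sold [FIFO — oldest first]: 97 @ $11.35 + 375 @ $12.45 + 278 @ $12.05 + 223 @ $9.35 + 39 @ $12.75 = $11,701.90
Total COGS = $4,624.25 + $11,701.90 = $16,326.15
Ending inventory: 201 @ $12.75 = $2,562.75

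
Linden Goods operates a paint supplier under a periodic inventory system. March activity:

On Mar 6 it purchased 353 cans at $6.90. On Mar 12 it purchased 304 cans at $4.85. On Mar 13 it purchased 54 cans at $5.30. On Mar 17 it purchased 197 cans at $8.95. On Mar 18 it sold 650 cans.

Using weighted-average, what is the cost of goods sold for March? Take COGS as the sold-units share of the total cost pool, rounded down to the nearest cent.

Mar 18, sell 650: 650/908 × $5,959.45 → $4,266.12
Ending inventory (cost pool remaining) = $1,693.33

COGS = $4,266.12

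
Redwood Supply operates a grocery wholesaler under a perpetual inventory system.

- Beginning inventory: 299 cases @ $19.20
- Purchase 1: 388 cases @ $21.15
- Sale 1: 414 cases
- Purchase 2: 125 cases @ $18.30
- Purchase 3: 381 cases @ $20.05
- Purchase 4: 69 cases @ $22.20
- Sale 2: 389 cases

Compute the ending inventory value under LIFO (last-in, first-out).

Sale 1 (414) [LIFO — newest first]: 388 @ $21.15 + 26 @ $19.20 = $8,705.40
Sale 2 (389) [LIFO — newest first]: 69 @ $22.20 + 320 @ $20.05 = $7,947.80
Total COGS = $8,705.40 + $7,947.80 = $16,653.20
Ending inventory: 273 @ $19.20 + 125 @ $18.30 + 61 @ $20.05 = $8,752.15

Ending inventory = $8,752.15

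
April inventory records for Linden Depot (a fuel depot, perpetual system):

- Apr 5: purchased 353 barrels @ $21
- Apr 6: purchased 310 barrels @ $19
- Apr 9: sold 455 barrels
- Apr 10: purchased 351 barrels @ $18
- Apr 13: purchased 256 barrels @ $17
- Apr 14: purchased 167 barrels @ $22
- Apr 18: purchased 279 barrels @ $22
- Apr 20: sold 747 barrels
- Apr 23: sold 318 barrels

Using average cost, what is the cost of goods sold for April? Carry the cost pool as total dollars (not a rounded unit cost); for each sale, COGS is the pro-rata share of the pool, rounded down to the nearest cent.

After Apr 5: 353 on hand, pool $7,413.00 (≈ $21.0000 each)
After Apr 6: 663 on hand, pool $13,303.00 (≈ $20.0649 each)
Apr 9, sell 455: 455/663 × $13,303.00 → $9,129.50
After Apr 10: 559 on hand, pool $10,491.50 (≈ $18.7683 each)
After Apr 13: 815 on hand, pool $14,843.50 (≈ $18.2129 each)
After Apr 14: 982 on hand, pool $18,517.50 (≈ $18.8569 each)
After Apr 18: 1261 on hand, pool $24,655.50 (≈ $19.5523 each)
Apr 20, sell 747: 747/1261 × $24,655.50 → $14,605.59
Apr 23, sell 318: 318/514 × $10,049.91 → $6,217.64
Total COGS = $9,129.50 + $14,605.59 + $6,217.64 = $29,952.73
Ending inventory (cost pool remaining) = $3,832.27

COGS = $29,952.73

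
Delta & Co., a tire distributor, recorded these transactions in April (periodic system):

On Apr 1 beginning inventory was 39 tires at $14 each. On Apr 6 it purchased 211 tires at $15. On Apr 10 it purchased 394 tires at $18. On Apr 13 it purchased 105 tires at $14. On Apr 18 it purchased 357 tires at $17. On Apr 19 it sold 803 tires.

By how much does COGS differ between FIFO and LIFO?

$486

FIFO COGS: 39 @ $14 + 211 @ $15 + 394 @ $18 + 105 @ $14 + 54 @ $17 = $13,191
LIFO COGS: 357 @ $17 + 105 @ $14 + 341 @ $18 = $13,677
Difference = |$13,191 − $13,677| = $486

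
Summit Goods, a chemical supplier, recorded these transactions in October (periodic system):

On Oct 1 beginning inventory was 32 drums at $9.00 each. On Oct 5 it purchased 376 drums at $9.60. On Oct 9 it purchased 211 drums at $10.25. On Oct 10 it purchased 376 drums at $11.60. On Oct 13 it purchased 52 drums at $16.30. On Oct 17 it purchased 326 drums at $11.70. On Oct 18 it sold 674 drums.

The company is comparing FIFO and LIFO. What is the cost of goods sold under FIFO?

COGS = $6,698.35

FIFO COGS: 32 @ $9.00 + 376 @ $9.60 + 211 @ $10.25 + 55 @ $11.60 = $6,698.35
LIFO COGS: 326 @ $11.70 + 52 @ $16.30 + 296 @ $11.60 = $8,095.40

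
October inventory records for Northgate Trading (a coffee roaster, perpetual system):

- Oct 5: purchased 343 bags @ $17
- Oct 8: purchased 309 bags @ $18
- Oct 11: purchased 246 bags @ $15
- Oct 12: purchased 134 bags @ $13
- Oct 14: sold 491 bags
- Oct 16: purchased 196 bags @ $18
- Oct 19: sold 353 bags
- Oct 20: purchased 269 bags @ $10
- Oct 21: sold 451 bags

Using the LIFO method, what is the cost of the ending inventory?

Oct 14, 491 sold [LIFO — newest first]: 134 @ $13 + 246 @ $15 + 111 @ $18 = $7,430
Oct 19, 353 sold [LIFO — newest first]: 196 @ $18 + 157 @ $18 = $6,354
Oct 21, 451 sold [LIFO — newest first]: 269 @ $10 + 41 @ $18 + 141 @ $17 = $5,825
Total COGS = $7,430 + $6,354 + $5,825 = $19,609
Ending inventory: 202 @ $17 = $3,434

Ending inventory = $3,434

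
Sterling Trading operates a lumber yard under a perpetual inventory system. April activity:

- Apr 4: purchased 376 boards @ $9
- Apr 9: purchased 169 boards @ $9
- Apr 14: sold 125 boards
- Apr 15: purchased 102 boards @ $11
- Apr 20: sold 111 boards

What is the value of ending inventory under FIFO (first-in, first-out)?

Apr 14, 125 sold [FIFO — oldest first]: 125 @ $9 = $1,125
Apr 20, 111 sold [FIFO — oldest first]: 111 @ $9 = $999
Total COGS = $1,125 + $999 = $2,124
Ending inventory: 140 @ $9 + 169 @ $9 + 102 @ $11 = $3,903

Ending inventory = $3,903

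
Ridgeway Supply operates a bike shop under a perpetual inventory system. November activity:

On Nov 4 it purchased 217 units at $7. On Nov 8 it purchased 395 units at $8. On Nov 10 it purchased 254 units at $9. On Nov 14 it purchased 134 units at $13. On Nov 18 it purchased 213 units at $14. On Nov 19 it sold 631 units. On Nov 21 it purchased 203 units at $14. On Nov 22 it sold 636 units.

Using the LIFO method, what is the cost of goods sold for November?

Nov 19, 631 sold [LIFO — newest first]: 213 @ $14 + 134 @ $13 + 254 @ $9 + 30 @ $8 = $7,250
Nov 22, 636 sold [LIFO — newest first]: 203 @ $14 + 365 @ $8 + 68 @ $7 = $6,238
Total COGS = $7,250 + $6,238 = $13,488
Ending inventory: 149 @ $7 = $1,043

COGS = $13,488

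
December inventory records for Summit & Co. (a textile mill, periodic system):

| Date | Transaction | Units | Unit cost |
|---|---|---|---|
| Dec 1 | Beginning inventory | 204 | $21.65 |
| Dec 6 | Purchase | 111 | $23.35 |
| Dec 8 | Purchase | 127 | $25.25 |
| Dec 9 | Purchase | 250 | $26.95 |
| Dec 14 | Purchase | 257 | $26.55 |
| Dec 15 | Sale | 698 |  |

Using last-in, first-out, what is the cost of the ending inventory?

Dec 15, 698 sold [LIFO — newest first]: 257 @ $26.55 + 250 @ $26.95 + 127 @ $25.25 + 64 @ $23.35 = $18,262.00
Ending inventory: 204 @ $21.65 + 47 @ $23.35 = $5,514.05
Check: goods available $23,776.05 = COGS $18,262.00 + ending $5,514.05

Ending inventory = $5,514.05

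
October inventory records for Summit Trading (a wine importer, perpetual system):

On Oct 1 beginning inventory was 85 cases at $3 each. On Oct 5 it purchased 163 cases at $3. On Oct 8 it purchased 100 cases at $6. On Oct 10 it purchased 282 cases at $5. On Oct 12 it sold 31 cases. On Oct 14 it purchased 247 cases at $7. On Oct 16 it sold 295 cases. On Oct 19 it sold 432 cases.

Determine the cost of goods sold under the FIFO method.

COGS = $3,650

Oct 12, 31 sold [FIFO — oldest first]: 31 @ $3 = $93
Oct 16, 295 sold [FIFO — oldest first]: 54 @ $3 + 163 @ $3 + 78 @ $6 = $1,119
Oct 19, 432 sold [FIFO — oldest first]: 22 @ $6 + 282 @ $5 + 128 @ $7 = $2,438
Total COGS = $93 + $1,119 + $2,438 = $3,650
Ending inventory: 119 @ $7 = $833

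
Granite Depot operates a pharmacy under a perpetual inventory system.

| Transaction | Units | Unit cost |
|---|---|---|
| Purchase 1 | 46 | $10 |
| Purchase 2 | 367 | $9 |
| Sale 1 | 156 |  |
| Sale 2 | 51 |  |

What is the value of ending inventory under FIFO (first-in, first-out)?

Ending inventory = $1,854

Sale 1 (156) [FIFO — oldest first]: 46 @ $10 + 110 @ $9 = $1,450
Sale 2 (51) [FIFO — oldest first]: 51 @ $9 = $459
Total COGS = $1,450 + $459 = $1,909
Ending inventory: 206 @ $9 = $1,854
Check: goods available $3,763 = COGS $1,909 + ending $1,854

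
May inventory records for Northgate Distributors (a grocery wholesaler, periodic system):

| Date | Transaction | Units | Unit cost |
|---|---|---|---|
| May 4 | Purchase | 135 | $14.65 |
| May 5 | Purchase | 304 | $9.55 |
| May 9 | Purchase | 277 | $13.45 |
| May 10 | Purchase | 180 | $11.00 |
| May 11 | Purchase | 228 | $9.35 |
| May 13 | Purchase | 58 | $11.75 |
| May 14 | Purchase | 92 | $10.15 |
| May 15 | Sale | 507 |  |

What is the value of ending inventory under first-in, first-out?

Ending inventory = $8,538.15

May 15, 507 sold [FIFO — oldest first]: 135 @ $14.65 + 304 @ $9.55 + 68 @ $13.45 = $5,795.55
Ending inventory: 209 @ $13.45 + 180 @ $11.00 + 228 @ $9.35 + 58 @ $11.75 + 92 @ $10.15 = $8,538.15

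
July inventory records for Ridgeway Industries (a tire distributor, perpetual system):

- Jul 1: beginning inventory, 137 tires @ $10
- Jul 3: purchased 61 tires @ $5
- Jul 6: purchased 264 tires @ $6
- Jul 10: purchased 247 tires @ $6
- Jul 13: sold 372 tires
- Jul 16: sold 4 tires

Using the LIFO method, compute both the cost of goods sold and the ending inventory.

Jul 13, 372 sold [LIFO — newest first]: 247 @ $6 + 125 @ $6 = $2,232
Jul 16, 4 sold [LIFO — newest first]: 4 @ $6 = $24
Total COGS = $2,232 + $24 = $2,256
Ending inventory: 137 @ $10 + 61 @ $5 + 135 @ $6 = $2,485
Check: goods available $4,741 = COGS $2,256 + ending $2,485

COGS = $2,256; ending inventory = $2,485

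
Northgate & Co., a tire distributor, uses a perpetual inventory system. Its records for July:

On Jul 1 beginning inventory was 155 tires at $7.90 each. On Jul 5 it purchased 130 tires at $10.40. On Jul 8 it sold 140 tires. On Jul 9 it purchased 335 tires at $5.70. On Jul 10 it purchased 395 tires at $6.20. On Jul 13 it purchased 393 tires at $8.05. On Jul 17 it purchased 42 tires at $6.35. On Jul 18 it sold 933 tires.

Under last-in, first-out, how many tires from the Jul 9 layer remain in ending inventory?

232

Jul 8, 140 sold [LIFO — newest first]: 130 @ $10.40 + 10 @ $7.90 = $1,431.00
Jul 18, 933 sold [LIFO — newest first]: 42 @ $6.35 + 393 @ $8.05 + 395 @ $6.20 + 103 @ $5.70 = $6,466.45
Total COGS = $1,431.00 + $6,466.45 = $7,897.45
Ending inventory: 145 @ $7.90 + 232 @ $5.70 = $2,467.90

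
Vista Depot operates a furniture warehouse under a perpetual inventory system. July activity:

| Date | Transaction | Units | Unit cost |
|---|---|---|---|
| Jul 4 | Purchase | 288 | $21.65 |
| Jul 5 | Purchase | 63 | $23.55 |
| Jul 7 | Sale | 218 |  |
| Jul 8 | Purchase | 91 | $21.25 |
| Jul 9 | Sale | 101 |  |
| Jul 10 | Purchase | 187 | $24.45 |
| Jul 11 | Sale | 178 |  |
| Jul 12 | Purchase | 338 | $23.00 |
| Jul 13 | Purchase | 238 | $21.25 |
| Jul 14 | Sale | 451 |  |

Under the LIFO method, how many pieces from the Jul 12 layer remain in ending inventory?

Jul 7, 218 sold [LIFO — newest first]: 63 @ $23.55 + 155 @ $21.65 = $4,839.40
Jul 9, 101 sold [LIFO — newest first]: 91 @ $21.25 + 10 @ $21.65 = $2,150.25
Jul 11, 178 sold [LIFO — newest first]: 178 @ $24.45 = $4,352.10
Jul 14, 451 sold [LIFO — newest first]: 238 @ $21.25 + 213 @ $23.00 = $9,956.50
Total COGS = $4,839.40 + $2,150.25 + $4,352.10 + $9,956.50 = $21,298.25
Ending inventory: 123 @ $21.65 + 9 @ $24.45 + 125 @ $23.00 = $5,758.00

125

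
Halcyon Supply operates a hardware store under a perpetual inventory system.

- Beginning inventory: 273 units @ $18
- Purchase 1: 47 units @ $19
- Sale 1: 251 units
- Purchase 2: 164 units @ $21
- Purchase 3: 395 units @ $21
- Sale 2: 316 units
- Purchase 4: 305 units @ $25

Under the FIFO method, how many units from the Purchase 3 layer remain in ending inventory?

Sale 1 (251) [FIFO — oldest first]: 251 @ $18 = $4,518
Sale 2 (316) [FIFO — oldest first]: 22 @ $18 + 47 @ $19 + 164 @ $21 + 83 @ $21 = $6,476
Total COGS = $4,518 + $6,476 = $10,994
Ending inventory: 312 @ $21 + 305 @ $25 = $14,177
Check: goods available $25,171 = COGS $10,994 + ending $14,177

312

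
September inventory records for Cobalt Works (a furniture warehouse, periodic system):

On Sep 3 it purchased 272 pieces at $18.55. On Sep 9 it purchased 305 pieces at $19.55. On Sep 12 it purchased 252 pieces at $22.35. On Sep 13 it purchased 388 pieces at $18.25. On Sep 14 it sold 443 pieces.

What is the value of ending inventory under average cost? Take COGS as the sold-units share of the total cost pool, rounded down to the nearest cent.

Sep 14, sell 443: 443/1217 × $23,721.55 → $8,634.87
Ending inventory (cost pool remaining) = $15,086.68
Check: goods available $23,721.55 = COGS $8,634.87 + ending $15,086.68

Ending inventory = $15,086.68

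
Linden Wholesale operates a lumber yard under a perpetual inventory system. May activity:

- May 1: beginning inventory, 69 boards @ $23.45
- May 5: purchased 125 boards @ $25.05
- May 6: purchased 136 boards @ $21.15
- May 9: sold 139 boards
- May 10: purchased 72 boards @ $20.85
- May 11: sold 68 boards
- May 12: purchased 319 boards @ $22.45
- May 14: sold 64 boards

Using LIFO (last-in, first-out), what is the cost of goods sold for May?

May 9, 139 sold [LIFO — newest first]: 136 @ $21.15 + 3 @ $25.05 = $2,951.55
May 11, 68 sold [LIFO — newest first]: 68 @ $20.85 = $1,417.80
May 14, 64 sold [LIFO — newest first]: 64 @ $22.45 = $1,436.80
Total COGS = $2,951.55 + $1,417.80 + $1,436.80 = $5,806.15
Ending inventory: 69 @ $23.45 + 122 @ $25.05 + 4 @ $20.85 + 255 @ $22.45 = $10,482.30

COGS = $5,806.15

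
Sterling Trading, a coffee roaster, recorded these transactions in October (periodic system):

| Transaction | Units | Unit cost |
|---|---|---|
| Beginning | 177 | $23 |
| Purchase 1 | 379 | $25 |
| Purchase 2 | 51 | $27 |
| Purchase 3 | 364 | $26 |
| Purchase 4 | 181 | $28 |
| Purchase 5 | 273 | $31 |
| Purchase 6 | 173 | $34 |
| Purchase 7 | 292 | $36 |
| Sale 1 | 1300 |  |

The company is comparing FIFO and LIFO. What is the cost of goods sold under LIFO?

FIFO COGS: 177 @ $23 + 379 @ $25 + 51 @ $27 + 364 @ $26 + 181 @ $28 + 148 @ $31 = $34,043
LIFO COGS: 292 @ $36 + 173 @ $34 + 273 @ $31 + 181 @ $28 + 364 @ $26 + 17 @ $27 = $39,848

COGS = $39,848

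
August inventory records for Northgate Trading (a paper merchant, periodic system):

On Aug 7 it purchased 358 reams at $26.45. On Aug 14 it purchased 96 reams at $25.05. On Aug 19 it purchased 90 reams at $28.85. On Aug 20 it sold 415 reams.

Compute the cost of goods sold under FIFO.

COGS = $10,896.95

Aug 20, 415 sold [FIFO — oldest first]: 358 @ $26.45 + 57 @ $25.05 = $10,896.95
Ending inventory: 39 @ $25.05 + 90 @ $28.85 = $3,573.45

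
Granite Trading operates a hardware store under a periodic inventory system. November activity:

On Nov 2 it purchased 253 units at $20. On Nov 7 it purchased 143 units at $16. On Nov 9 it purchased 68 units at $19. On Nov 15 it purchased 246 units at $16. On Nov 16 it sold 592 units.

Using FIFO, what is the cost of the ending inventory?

Ending inventory = $1,888

Nov 16, 592 sold [FIFO — oldest first]: 253 @ $20 + 143 @ $16 + 68 @ $19 + 128 @ $16 = $10,688
Ending inventory: 118 @ $16 = $1,888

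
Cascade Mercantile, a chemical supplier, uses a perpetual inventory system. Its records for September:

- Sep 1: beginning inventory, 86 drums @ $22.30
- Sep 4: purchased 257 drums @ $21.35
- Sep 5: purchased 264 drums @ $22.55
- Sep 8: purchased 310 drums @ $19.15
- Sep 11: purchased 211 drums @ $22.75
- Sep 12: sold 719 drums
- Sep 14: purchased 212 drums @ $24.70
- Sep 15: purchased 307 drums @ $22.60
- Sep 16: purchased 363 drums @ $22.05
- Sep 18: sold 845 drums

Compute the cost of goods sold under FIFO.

COGS = $34,393.50

Sep 12, 719 sold [FIFO — oldest first]: 86 @ $22.30 + 257 @ $21.35 + 264 @ $22.55 + 112 @ $19.15 = $15,502.75
Sep 18, 845 sold [FIFO — oldest first]: 198 @ $19.15 + 211 @ $22.75 + 212 @ $24.70 + 224 @ $22.60 = $18,890.75
Total COGS = $15,502.75 + $18,890.75 = $34,393.50
Ending inventory: 83 @ $22.60 + 363 @ $22.05 = $9,879.95
Check: goods available $44,273.45 = COGS $34,393.50 + ending $9,879.95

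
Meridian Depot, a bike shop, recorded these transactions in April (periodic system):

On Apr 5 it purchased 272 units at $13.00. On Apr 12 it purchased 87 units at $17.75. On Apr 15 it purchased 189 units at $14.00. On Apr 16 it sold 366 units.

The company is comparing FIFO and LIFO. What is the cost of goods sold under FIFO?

COGS = $5,178.25

FIFO COGS: 272 @ $13.00 + 87 @ $17.75 + 7 @ $14.00 = $5,178.25
LIFO COGS: 189 @ $14.00 + 87 @ $17.75 + 90 @ $13.00 = $5,360.25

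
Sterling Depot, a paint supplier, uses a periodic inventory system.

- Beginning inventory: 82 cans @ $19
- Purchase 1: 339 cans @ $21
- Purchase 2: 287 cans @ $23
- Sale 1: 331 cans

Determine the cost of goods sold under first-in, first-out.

COGS = $6,787

Sale 1 (331) [FIFO — oldest first]: 82 @ $19 + 249 @ $21 = $6,787
Ending inventory: 90 @ $21 + 287 @ $23 = $8,491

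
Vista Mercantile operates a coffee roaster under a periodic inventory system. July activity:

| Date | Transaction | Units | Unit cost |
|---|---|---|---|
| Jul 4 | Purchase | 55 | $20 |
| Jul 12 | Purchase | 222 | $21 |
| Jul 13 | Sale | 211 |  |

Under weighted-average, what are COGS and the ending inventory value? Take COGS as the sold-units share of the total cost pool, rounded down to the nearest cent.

COGS = $4,389.10; ending inventory = $1,372.90

Jul 13, sell 211: 211/277 × $5,762.00 → $4,389.10
Ending inventory (cost pool remaining) = $1,372.90
Check: goods available $5,762.00 = COGS $4,389.10 + ending $1,372.90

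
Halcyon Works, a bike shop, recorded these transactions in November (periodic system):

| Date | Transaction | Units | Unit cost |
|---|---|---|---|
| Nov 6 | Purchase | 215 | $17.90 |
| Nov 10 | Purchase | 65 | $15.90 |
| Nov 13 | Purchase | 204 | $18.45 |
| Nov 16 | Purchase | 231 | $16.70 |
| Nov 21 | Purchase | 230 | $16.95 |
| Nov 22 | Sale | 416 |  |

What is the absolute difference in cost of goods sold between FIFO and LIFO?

$386.50

FIFO COGS: 215 @ $17.90 + 65 @ $15.90 + 136 @ $18.45 = $7,391.20
LIFO COGS: 230 @ $16.95 + 186 @ $16.70 = $7,004.70
Difference = |$7,391.20 − $7,004.70| = $386.50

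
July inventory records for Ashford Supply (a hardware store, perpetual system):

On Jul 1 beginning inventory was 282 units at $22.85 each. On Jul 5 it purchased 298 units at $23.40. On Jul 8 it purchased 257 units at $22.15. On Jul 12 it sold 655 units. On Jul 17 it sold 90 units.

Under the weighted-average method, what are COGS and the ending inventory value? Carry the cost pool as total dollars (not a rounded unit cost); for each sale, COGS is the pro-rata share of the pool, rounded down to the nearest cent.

COGS = $17,009.00; ending inventory = $2,100.45

After Jul 1: 282 on hand, pool $6,443.70 (≈ $22.8500 each)
After Jul 5: 580 on hand, pool $13,416.90 (≈ $23.1326 each)
After Jul 8: 837 on hand, pool $19,109.45 (≈ $22.8309 each)
Jul 12, sell 655: 655/837 × $19,109.45 → $14,954.22
Jul 17, sell 90: 90/182 × $4,155.23 → $2,054.78
Total COGS = $14,954.22 + $2,054.78 = $17,009.00
Ending inventory (cost pool remaining) = $2,100.45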